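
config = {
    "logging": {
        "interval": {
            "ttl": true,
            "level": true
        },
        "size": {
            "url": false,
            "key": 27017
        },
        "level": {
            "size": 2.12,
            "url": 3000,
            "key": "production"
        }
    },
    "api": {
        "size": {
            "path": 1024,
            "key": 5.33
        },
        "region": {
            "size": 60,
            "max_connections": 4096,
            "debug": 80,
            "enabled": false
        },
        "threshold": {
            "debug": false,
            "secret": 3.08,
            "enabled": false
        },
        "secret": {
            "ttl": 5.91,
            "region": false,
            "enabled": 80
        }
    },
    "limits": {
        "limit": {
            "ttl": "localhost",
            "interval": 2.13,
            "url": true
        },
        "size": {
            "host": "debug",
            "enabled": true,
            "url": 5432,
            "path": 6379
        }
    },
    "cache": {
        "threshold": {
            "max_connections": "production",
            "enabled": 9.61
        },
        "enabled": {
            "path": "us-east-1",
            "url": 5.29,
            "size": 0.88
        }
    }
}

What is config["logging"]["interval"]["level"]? True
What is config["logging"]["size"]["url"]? False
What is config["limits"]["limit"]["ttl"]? "localhost"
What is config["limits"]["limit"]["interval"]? 2.13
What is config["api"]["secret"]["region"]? False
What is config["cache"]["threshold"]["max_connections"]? "production"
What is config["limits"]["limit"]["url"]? True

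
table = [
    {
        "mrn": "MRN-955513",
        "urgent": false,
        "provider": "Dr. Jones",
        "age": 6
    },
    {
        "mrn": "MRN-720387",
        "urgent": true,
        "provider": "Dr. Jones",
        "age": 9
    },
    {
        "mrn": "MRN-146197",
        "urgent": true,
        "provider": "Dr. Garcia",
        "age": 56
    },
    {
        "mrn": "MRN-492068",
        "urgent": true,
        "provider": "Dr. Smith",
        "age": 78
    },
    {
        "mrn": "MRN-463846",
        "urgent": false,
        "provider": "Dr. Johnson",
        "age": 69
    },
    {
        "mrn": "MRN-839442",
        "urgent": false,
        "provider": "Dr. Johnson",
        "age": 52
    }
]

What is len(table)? 6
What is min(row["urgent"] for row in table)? False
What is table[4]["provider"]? "Dr. Johnson"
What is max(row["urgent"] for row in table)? True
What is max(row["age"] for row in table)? 78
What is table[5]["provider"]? "Dr. Johnson"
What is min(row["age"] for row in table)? 6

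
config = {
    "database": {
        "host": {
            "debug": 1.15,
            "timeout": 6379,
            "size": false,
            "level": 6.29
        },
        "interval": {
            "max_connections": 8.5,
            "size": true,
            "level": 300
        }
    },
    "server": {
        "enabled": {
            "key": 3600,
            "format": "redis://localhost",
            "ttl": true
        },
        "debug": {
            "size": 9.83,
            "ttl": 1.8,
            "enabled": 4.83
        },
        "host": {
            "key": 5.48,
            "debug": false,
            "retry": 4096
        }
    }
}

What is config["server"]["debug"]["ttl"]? 1.8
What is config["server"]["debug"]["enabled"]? 4.83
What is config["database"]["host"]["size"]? False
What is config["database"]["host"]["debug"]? 1.15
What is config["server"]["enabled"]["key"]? 3600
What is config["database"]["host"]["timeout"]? 6379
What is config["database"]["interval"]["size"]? True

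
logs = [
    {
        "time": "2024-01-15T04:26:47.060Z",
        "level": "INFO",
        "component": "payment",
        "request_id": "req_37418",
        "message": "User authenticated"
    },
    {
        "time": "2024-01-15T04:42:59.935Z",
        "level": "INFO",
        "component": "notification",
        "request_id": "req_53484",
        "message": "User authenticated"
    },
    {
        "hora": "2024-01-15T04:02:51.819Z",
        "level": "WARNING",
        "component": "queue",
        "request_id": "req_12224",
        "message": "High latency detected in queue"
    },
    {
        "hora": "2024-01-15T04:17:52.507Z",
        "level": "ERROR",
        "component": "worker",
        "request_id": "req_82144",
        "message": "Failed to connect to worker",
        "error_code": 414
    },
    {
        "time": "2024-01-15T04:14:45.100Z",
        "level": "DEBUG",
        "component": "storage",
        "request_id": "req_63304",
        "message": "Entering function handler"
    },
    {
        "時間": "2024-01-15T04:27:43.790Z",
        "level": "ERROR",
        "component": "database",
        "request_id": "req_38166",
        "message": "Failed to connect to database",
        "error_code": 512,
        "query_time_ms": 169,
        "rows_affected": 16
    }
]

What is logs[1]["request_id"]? "req_53484"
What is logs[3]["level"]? "ERROR"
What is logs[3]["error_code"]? 414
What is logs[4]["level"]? "DEBUG"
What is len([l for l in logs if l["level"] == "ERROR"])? 2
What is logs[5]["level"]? "ERROR"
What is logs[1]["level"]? "INFO"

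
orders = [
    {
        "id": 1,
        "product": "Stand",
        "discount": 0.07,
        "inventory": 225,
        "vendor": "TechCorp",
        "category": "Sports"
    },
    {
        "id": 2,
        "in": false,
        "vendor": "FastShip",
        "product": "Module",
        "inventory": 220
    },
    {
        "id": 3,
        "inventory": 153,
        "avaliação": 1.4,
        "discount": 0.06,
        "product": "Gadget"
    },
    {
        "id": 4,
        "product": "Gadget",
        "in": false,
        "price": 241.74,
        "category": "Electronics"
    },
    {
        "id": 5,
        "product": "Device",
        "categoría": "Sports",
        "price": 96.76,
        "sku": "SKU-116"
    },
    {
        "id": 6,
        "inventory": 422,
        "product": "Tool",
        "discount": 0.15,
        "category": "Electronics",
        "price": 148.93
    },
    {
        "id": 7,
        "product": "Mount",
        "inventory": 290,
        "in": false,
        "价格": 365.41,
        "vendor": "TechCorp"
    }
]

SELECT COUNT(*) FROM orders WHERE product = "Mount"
1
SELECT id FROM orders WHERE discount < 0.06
[]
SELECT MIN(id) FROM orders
1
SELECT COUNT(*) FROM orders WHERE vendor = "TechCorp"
2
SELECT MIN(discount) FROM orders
0.06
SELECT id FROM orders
[1, 2, 3, 4, 5, 6, 7]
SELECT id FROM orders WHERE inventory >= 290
[6, 7]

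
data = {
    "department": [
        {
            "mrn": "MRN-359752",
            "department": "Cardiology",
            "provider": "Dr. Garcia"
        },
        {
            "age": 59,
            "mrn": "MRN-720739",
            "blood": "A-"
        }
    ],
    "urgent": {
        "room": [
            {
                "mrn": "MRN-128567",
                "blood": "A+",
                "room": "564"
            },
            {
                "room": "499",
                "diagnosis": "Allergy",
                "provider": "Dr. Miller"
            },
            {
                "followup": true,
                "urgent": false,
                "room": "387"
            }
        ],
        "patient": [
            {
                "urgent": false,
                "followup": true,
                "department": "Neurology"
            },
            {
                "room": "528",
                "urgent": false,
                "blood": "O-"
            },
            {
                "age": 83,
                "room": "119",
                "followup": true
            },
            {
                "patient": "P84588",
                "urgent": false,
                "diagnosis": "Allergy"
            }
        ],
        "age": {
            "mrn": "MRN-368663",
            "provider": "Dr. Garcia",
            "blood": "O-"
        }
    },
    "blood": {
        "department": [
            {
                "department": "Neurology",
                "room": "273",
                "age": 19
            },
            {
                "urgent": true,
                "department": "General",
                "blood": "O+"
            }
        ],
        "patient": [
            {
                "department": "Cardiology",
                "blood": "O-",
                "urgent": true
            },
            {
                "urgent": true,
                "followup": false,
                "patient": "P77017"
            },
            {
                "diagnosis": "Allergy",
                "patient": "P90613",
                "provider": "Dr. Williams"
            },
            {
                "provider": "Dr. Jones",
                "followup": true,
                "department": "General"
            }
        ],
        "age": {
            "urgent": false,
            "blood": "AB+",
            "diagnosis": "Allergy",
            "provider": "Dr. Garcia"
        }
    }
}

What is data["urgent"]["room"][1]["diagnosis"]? "Allergy"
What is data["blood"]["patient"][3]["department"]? "General"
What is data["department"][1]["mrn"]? "MRN-720739"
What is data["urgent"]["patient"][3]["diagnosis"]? "Allergy"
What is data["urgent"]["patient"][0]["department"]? "Neurology"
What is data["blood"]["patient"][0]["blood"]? "O-"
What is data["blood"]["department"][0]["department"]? "Neurology"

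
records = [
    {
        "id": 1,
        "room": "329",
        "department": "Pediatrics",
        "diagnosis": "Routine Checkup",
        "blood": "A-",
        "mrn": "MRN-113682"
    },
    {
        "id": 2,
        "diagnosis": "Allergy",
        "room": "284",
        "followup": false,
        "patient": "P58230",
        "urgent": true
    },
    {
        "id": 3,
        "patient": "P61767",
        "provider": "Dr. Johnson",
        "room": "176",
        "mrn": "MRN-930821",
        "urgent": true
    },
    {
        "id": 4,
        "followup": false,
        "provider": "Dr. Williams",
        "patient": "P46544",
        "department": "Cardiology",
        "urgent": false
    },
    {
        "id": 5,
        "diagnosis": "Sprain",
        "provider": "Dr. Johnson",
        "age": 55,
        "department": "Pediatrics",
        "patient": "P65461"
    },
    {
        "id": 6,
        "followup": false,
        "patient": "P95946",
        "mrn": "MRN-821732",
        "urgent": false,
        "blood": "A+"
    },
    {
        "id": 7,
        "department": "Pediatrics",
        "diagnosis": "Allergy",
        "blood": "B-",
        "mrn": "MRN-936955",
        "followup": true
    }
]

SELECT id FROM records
[1, 2, 3, 4, 5, 6, 7]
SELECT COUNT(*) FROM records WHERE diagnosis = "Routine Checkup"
1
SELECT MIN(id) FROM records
1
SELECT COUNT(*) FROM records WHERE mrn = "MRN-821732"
1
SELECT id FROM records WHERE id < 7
[1, 2, 3, 4, 5, 6]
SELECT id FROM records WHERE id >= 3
[3, 4, 5, 6, 7]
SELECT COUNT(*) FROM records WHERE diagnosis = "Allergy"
2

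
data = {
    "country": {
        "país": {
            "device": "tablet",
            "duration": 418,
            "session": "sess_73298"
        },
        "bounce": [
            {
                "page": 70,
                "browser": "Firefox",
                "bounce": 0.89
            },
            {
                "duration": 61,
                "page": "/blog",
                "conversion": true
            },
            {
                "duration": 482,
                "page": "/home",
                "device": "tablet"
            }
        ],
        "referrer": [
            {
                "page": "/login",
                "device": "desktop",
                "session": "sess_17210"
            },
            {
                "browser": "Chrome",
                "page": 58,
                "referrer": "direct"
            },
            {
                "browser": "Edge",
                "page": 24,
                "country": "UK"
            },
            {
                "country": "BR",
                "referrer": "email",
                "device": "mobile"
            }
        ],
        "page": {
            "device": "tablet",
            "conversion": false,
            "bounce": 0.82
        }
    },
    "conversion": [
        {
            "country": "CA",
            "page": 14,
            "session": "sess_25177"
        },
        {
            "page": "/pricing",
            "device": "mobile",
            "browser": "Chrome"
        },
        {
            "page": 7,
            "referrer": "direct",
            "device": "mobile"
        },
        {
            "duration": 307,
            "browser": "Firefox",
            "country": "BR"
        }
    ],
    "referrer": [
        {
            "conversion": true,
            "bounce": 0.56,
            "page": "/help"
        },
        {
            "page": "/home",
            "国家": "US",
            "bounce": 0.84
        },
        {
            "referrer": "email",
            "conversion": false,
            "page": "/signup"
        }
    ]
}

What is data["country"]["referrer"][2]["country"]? "UK"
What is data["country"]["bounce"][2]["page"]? "/home"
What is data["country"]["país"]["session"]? "sess_73298"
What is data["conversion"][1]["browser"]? "Chrome"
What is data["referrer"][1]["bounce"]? 0.84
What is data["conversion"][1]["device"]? "mobile"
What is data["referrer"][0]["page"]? "/help"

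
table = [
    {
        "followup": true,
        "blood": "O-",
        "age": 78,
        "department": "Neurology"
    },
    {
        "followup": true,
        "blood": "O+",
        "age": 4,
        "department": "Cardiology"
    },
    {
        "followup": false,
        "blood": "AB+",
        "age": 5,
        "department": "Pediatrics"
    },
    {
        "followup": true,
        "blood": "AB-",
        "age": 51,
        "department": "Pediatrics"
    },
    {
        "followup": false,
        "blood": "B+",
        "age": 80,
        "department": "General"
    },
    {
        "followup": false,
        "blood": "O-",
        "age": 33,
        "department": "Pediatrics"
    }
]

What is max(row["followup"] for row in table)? True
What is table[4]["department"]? "General"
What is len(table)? 6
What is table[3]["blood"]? "AB-"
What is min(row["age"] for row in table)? 4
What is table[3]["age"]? 51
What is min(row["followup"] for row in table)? False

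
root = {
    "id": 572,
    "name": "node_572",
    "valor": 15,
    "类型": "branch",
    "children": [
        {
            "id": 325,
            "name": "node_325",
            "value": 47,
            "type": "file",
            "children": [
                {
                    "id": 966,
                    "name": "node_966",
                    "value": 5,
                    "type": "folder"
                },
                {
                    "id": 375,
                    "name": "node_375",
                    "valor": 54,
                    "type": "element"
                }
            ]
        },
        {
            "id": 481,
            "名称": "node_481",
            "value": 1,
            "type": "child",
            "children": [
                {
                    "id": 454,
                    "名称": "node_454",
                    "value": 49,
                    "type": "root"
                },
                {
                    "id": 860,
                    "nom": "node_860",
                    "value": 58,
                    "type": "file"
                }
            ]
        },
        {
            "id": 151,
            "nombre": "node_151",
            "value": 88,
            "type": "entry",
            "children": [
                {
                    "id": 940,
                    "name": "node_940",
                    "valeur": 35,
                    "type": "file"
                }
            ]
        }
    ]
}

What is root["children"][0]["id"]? 325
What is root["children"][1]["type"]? "child"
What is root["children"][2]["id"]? 151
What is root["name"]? "node_572"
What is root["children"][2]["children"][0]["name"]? "node_940"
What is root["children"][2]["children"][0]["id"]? 940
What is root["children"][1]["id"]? 481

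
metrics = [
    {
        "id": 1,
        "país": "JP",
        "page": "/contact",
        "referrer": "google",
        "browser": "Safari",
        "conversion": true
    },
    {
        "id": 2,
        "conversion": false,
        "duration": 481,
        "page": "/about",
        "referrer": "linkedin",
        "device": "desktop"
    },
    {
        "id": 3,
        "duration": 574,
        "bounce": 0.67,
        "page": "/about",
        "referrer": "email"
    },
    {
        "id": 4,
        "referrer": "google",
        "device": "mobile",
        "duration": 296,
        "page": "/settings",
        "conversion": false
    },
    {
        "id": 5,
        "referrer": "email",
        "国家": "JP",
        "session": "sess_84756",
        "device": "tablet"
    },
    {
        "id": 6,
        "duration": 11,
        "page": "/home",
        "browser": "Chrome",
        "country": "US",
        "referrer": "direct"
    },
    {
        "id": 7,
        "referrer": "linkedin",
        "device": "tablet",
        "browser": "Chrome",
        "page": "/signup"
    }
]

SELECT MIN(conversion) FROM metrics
False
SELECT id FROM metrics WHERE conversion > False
[1]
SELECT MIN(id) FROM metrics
1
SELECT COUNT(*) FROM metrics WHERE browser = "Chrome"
2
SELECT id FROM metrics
[1, 2, 3, 4, 5, 6, 7]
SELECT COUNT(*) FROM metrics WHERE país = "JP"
1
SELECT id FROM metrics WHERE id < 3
[1, 2]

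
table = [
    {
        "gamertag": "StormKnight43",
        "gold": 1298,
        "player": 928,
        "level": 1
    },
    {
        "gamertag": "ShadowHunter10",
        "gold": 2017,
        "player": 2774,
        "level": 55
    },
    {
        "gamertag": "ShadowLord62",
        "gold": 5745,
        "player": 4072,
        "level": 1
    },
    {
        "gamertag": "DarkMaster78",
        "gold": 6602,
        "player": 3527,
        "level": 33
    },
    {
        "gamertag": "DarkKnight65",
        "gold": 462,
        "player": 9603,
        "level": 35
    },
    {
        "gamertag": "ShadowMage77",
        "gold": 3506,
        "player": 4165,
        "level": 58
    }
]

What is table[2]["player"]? 4072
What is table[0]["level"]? 1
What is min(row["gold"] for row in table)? 462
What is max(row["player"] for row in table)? 9603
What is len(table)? 6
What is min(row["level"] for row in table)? 1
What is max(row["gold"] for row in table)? 6602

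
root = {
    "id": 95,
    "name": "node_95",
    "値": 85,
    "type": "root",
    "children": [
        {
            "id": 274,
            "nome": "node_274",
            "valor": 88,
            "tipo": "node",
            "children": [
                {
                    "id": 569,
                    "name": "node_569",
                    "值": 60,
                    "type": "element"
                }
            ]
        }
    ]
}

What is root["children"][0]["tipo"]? "node"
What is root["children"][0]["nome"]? "node_274"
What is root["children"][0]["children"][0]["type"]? "element"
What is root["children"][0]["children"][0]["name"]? "node_569"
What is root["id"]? 95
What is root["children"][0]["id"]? 274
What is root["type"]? "root"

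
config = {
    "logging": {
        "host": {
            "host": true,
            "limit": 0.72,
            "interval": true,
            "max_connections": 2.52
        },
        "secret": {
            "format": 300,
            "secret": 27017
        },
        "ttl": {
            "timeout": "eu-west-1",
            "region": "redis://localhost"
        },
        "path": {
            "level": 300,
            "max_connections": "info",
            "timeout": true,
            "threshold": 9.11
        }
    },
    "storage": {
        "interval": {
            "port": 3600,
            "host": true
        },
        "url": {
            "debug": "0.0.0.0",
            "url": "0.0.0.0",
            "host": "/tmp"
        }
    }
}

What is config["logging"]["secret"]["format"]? 300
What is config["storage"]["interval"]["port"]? 3600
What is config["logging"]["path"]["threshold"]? 9.11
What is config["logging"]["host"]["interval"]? True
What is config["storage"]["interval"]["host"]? True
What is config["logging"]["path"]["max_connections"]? "info"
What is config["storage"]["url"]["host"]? "/tmp"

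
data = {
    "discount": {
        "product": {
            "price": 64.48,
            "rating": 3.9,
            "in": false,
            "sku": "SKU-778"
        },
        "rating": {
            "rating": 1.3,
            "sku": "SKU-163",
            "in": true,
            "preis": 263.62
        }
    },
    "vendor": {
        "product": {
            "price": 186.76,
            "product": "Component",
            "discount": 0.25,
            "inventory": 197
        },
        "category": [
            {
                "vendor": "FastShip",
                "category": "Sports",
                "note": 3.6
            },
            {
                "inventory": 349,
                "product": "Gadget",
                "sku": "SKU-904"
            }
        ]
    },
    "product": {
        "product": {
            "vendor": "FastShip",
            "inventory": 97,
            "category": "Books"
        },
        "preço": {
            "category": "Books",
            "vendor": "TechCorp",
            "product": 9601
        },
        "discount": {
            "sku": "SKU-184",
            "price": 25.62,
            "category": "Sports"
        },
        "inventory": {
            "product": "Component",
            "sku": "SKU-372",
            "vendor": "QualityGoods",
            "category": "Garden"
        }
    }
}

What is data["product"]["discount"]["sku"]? "SKU-184"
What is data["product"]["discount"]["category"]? "Sports"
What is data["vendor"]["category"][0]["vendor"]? "FastShip"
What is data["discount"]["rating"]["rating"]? 1.3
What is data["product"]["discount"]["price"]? 25.62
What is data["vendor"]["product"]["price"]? 186.76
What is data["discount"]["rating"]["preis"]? 263.62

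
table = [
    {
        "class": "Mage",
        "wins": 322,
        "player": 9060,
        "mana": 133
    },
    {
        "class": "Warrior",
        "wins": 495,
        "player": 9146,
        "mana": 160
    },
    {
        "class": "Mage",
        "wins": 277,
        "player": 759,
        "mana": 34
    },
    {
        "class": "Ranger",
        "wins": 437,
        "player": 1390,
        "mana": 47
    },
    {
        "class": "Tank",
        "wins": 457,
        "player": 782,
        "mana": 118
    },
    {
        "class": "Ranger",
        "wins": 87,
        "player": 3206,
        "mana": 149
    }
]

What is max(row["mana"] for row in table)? 160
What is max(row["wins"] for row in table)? 495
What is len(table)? 6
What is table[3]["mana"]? 47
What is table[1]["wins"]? 495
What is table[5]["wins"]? 87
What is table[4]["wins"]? 457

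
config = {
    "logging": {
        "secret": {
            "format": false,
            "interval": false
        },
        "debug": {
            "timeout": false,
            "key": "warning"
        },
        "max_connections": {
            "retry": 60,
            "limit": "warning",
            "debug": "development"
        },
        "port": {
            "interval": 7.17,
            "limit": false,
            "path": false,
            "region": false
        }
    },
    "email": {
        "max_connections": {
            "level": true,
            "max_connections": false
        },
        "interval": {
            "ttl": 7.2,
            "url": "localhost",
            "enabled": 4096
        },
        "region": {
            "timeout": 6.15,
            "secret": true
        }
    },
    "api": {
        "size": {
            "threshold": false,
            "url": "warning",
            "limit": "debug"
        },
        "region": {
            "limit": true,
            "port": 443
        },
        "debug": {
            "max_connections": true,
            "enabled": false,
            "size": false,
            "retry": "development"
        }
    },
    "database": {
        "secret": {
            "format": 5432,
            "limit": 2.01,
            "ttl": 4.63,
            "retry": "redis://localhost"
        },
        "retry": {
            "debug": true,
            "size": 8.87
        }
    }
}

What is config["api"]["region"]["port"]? 443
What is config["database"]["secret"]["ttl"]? 4.63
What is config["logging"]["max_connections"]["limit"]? "warning"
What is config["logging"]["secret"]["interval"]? False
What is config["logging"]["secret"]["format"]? False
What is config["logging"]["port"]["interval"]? 7.17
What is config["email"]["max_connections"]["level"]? True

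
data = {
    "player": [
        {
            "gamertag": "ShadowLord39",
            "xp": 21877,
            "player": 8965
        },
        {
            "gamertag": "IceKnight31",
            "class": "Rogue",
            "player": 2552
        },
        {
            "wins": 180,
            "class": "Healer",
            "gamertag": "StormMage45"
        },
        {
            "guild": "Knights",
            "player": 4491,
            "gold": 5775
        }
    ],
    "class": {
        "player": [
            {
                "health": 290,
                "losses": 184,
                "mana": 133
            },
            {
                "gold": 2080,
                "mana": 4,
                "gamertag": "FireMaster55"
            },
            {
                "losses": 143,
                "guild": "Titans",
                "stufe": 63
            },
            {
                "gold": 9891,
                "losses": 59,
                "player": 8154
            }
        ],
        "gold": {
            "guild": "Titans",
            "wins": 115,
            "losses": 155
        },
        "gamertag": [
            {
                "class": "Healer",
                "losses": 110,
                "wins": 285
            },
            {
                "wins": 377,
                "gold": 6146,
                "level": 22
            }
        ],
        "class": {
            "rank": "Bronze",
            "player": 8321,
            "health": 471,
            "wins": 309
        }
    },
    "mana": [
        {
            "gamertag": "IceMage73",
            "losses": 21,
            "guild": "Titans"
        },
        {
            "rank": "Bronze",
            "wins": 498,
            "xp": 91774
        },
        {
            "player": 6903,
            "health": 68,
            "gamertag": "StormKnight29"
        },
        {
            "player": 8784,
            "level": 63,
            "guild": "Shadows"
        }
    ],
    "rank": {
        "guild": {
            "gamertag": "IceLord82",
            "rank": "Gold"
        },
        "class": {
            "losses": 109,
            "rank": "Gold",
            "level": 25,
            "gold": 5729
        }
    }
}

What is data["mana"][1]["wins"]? 498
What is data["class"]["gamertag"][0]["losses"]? 110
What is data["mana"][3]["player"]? 8784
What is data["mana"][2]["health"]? 68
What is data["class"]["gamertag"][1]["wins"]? 377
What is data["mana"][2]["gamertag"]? "StormKnight29"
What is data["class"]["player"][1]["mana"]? 4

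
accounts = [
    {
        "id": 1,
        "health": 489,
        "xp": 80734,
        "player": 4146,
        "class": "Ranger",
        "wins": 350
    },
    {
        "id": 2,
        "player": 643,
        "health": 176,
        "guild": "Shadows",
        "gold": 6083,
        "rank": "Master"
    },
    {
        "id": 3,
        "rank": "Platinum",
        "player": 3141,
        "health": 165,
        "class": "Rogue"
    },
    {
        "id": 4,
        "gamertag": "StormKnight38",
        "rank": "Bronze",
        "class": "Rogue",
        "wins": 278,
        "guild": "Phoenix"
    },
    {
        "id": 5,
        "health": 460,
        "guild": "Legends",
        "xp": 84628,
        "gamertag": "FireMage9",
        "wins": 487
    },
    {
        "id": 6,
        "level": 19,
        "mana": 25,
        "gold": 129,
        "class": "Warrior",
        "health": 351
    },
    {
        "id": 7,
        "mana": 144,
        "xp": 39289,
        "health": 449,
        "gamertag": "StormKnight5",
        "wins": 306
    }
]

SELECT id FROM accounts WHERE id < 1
[]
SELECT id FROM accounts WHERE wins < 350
[4, 7]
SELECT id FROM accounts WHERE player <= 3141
[2, 3]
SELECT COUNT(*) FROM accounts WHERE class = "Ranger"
1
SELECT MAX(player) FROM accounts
4146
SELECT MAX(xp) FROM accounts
84628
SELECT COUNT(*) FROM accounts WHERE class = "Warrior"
1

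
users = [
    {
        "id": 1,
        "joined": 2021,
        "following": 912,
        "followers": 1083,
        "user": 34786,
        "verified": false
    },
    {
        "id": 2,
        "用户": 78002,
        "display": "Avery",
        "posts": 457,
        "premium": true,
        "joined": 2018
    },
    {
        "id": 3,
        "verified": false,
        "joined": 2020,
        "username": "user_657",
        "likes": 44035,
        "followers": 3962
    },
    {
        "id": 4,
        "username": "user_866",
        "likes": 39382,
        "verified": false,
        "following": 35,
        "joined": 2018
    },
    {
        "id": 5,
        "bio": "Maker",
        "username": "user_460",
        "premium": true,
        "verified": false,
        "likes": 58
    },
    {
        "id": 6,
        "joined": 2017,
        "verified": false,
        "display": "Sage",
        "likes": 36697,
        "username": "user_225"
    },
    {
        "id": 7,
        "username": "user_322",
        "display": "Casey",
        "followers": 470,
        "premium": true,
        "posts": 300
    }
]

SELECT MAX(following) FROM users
912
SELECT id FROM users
[1, 2, 3, 4, 5, 6, 7]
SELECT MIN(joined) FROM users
2017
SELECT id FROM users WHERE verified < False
[]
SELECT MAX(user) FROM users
34786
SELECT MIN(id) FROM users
1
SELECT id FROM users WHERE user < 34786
[]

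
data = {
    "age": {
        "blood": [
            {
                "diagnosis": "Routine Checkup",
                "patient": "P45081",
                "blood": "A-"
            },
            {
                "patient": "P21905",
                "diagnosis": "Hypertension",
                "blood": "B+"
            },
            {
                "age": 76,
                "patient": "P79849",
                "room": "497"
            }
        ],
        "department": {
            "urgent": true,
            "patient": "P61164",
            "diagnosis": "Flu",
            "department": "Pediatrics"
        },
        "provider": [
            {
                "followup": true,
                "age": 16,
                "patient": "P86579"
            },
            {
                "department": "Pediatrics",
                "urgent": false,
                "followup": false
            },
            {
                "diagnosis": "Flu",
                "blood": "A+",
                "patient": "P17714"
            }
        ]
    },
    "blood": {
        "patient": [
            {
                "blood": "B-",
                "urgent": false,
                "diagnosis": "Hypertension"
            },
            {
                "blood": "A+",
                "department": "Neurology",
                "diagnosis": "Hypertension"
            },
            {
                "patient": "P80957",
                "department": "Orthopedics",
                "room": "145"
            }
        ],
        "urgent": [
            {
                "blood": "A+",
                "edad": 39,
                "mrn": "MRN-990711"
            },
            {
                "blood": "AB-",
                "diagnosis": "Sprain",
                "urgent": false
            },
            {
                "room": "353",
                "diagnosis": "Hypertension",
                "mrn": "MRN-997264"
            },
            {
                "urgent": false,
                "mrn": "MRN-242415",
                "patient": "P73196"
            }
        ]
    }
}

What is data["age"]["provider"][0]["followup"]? True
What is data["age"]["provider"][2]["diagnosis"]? "Flu"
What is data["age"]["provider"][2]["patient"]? "P17714"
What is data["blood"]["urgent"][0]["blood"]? "A+"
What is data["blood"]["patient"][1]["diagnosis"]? "Hypertension"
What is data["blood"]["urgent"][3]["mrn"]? "MRN-242415"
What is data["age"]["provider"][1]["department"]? "Pediatrics"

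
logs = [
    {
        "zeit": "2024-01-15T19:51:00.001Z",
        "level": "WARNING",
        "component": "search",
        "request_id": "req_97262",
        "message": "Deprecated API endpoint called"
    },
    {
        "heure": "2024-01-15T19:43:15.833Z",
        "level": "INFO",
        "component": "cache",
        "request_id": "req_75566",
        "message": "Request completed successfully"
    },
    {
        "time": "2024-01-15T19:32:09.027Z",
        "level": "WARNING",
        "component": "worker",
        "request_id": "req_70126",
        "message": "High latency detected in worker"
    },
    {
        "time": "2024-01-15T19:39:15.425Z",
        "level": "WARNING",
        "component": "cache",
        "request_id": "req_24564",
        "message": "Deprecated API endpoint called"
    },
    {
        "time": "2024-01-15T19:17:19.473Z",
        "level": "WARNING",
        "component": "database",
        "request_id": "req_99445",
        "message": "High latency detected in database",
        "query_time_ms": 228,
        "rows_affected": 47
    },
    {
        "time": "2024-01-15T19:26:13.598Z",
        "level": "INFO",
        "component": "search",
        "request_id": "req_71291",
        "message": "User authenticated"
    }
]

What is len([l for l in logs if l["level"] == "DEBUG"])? 0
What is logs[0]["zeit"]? "2024-01-15T19:51:00.001Z"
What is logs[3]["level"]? "WARNING"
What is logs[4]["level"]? "WARNING"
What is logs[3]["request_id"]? "req_24564"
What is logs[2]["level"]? "WARNING"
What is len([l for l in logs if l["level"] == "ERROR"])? 0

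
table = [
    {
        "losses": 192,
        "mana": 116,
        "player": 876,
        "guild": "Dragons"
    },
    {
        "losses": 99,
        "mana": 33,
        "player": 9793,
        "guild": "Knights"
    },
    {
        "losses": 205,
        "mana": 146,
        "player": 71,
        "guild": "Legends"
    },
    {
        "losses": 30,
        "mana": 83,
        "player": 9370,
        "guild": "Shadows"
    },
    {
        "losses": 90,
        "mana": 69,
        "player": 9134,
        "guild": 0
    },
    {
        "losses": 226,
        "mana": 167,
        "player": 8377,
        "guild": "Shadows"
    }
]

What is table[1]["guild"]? "Knights"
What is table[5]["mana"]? 167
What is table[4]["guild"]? 0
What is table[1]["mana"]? 33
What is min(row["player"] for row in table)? 71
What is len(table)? 6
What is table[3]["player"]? 9370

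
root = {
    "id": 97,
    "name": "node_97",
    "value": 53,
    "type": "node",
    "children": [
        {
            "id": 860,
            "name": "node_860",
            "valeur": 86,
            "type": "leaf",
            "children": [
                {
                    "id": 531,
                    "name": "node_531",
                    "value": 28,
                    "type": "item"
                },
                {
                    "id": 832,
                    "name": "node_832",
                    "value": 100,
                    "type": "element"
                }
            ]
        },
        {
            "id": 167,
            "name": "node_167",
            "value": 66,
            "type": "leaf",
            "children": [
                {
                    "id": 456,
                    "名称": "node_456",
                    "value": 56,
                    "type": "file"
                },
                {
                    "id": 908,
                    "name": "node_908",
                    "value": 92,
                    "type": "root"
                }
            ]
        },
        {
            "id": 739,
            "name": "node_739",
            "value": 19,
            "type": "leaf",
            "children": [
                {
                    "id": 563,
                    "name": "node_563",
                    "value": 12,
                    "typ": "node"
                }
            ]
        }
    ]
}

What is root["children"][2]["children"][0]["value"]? 12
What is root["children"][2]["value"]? 19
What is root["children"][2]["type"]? "leaf"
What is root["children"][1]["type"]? "leaf"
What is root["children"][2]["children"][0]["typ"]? "node"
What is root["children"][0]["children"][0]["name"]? "node_531"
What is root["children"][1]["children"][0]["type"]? "file"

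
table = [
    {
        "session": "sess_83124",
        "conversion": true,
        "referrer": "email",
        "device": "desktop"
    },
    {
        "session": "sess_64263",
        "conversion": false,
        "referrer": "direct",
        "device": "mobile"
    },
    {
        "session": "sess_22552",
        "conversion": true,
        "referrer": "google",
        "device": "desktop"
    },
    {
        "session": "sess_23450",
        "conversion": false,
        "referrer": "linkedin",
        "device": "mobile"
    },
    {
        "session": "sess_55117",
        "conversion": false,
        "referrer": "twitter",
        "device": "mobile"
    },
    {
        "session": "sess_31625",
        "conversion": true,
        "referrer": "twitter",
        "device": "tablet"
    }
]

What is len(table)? 6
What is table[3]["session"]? "sess_23450"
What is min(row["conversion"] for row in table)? False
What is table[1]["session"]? "sess_64263"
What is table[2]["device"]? "desktop"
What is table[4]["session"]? "sess_55117"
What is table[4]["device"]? "mobile"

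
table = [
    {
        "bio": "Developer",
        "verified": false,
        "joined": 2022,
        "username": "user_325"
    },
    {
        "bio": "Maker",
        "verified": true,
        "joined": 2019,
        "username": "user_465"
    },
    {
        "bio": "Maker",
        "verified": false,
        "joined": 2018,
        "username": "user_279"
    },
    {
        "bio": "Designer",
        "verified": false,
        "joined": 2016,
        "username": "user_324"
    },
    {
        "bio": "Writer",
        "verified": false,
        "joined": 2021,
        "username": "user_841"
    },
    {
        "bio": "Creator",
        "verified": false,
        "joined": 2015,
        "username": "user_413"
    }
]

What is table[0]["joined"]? 2022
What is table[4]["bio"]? "Writer"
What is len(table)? 6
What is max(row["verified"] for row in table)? True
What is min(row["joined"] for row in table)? 2015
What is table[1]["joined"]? 2019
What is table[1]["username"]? "user_465"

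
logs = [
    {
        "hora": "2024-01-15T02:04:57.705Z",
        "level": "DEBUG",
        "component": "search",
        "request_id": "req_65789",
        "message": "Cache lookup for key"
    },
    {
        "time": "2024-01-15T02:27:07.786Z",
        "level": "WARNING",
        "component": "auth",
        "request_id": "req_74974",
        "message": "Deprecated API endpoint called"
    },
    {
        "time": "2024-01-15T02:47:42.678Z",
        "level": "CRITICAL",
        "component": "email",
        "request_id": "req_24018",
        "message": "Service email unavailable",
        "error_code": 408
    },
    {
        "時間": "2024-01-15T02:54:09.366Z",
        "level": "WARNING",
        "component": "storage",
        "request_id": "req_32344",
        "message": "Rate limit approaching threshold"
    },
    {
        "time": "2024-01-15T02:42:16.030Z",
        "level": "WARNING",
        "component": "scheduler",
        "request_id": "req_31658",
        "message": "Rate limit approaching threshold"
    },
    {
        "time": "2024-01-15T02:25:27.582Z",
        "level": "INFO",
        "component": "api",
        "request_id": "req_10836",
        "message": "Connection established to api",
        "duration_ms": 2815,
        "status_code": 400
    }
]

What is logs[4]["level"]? "WARNING"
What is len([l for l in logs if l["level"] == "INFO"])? 1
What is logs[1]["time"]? "2024-01-15T02:27:07.786Z"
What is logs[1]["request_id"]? "req_74974"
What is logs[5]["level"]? "INFO"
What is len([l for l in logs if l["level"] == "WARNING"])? 3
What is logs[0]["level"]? "DEBUG"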